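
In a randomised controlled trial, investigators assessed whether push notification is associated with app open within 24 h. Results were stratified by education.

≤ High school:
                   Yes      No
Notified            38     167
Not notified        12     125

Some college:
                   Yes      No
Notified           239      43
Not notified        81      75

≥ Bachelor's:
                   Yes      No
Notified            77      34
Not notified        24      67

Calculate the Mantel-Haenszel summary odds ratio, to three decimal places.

4.501

OR_MH = Σ(aᵢdᵢ/nᵢ) / Σ(bᵢcᵢ/nᵢ), where nᵢ is the stratum total.
Stratum 1 (≤ High school): n = 342; a·d/n = 38·125/342 = 13.8889; b·c/n = 167·12/342 = 5.8596
Stratum 2 (Some college): n = 438; a·d/n = 239·75/438 = 40.9247; b·c/n = 43·81/438 = 7.9521
Stratum 3 (≥ Bachelor's): n = 202; a·d/n = 77·67/202 = 25.5396; b·c/n = 34·24/202 = 4.0396
OR_MH = (13.8889 + 40.9247 + 25.5396) / (5.8596 + 7.9521 + 4.0396) = 80.3532 / 17.8513 = 4.50125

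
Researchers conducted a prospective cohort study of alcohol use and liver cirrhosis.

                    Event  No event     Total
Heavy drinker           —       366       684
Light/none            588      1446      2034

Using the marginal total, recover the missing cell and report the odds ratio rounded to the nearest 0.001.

The missing cell is in the exposed row: 684 − 366 = 318.
So a = 318, b = 366, c = 588, d = 1446.
OR = (a·d)/(b·c) = (318 × 1446) / (366 × 588) = 459828 / 215208 = 2.13667

2.137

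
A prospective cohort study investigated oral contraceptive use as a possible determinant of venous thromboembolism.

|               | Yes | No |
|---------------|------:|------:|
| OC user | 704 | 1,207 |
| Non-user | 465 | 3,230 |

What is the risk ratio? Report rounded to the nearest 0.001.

Cells: a = 704, b = 1207, c = 465, d = 3230.
Risk in exposed = 704/1911 = 0.36839; risk in unexposed = 465/3695 = 0.12585.
RR = 0.36839 / 0.12585 = 2.92734
The risk among the exposed is 2.93 times that among the unexposed.

2.927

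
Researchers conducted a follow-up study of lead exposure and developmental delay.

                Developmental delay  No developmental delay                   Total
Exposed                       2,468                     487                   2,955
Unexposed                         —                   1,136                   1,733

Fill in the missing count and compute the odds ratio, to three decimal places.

9.643

The missing cell is in the unexposed row: 1733 − 1136 = 597.
So a = 2468, b = 487, c = 597, d = 1136.
OR = (a·d)/(b·c) = (2468 × 1136) / (487 × 597) = 2803648 / 290739 = 9.64318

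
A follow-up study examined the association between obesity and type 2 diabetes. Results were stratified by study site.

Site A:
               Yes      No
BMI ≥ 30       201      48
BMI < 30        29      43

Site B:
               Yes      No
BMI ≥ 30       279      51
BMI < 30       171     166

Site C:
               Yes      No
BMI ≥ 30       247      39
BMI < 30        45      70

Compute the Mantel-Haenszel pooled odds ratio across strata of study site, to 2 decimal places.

OR_MH = Σ(aᵢdᵢ/nᵢ) / Σ(bᵢcᵢ/nᵢ), where nᵢ is the stratum total.
Stratum 1 (Site A): n = 321; a·d/n = 201·43/321 = 26.9252; b·c/n = 48·29/321 = 4.3364
Stratum 2 (Site B): n = 667; a·d/n = 279·166/667 = 69.4363; b·c/n = 51·171/667 = 13.0750
Stratum 3 (Site C): n = 401; a·d/n = 247·70/401 = 43.1172; b·c/n = 39·45/401 = 4.3766
OR_MH = (26.9252 + 69.4363 + 43.1172) / (4.3364 + 13.0750 + 4.3766) = 139.4787 / 21.7880 = 6.40164

6.40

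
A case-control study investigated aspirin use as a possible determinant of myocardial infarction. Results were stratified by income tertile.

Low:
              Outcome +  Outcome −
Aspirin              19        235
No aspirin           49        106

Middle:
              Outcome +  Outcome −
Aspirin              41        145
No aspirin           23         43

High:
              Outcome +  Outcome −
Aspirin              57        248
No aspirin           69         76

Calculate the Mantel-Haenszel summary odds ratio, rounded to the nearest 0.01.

OR_MH = Σ(aᵢdᵢ/nᵢ) / Σ(bᵢcᵢ/nᵢ), where nᵢ is the stratum total.
Stratum 1 (Low): n = 409; a·d/n = 19·106/409 = 4.9242; b·c/n = 235·49/409 = 28.1540
Stratum 2 (Middle): n = 252; a·d/n = 41·43/252 = 6.9960; b·c/n = 145·23/252 = 13.2341
Stratum 3 (High): n = 450; a·d/n = 57·76/450 = 9.6267; b·c/n = 248·69/450 = 38.0267
OR_MH = (4.9242 + 6.9960 + 9.6267) / (28.1540 + 13.2341 + 38.0267) = 21.5469 / 79.4148 = 0.27132

0.27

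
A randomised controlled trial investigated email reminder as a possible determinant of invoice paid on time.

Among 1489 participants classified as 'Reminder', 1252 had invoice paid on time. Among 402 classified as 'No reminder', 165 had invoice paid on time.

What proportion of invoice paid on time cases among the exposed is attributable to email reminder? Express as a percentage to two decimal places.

51.19

From the description: a = 1252, b = 237, c = 165, d = 237.
Risk in exposed = 1252/1489 = 0.84083; risk in unexposed = 165/402 = 0.41045.
RR = 0.84083/0.41045 = 2.04857
AR% = (RR − 1)/RR × 100 = (2.04857 − 1)/2.04857 × 100 = 51.1856%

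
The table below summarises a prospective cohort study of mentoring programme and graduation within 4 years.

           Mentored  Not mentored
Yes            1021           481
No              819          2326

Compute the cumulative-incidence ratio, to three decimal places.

Reading the table with exposure as columns: a = 1021 (Mentored, case), b = 819 (Mentored, non-case), c = 481 (Not mentored, case), d = 2326.
Risk in exposed = 1021/1840 = 0.55489; risk in unexposed = 481/2807 = 0.17136.
RR = 0.55489 / 0.17136 = 3.23821
The risk among the exposed is 3.24 times that among the unexposed.

3.238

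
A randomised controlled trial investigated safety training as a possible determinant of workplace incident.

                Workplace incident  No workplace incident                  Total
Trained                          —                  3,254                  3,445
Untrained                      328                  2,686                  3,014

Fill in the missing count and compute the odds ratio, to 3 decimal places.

The missing cell is in the exposed row: 3445 − 3254 = 191.
So a = 191, b = 3254, c = 328, d = 2686.
OR = (a·d)/(b·c) = (191 × 2686) / (3254 × 328) = 513026 / 1067312 = 0.48067

0.481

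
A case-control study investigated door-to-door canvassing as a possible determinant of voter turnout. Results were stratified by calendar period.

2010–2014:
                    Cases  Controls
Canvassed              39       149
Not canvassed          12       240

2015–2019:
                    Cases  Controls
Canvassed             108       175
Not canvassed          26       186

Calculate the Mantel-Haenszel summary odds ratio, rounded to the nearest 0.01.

4.67

OR_MH = Σ(aᵢdᵢ/nᵢ) / Σ(bᵢcᵢ/nᵢ), where nᵢ is the stratum total.
Stratum 1 (2010–2014): n = 440; a·d/n = 39·240/440 = 21.2727; b·c/n = 149·12/440 = 4.0636
Stratum 2 (2015–2019): n = 495; a·d/n = 108·186/495 = 40.5818; b·c/n = 175·26/495 = 9.1919
OR_MH = (21.2727 + 40.5818) / (4.0636 + 9.1919) = 61.8545 / 13.2556 = 4.66631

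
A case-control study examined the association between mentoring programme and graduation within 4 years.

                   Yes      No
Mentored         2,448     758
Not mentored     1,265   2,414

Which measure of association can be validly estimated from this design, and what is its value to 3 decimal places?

Cells: a = 2448, b = 758, c = 1265, d = 2414.
This is a case-control study: participants were sampled on outcome status, so risks in the source population cannot be estimated directly — relative risk is not valid here. The odds ratio is the appropriate measure.
OR = (a·d)/(b·c) = (2448 × 2414) / (758 × 1265) = 5909472 / 958870 = 6.16295

6.163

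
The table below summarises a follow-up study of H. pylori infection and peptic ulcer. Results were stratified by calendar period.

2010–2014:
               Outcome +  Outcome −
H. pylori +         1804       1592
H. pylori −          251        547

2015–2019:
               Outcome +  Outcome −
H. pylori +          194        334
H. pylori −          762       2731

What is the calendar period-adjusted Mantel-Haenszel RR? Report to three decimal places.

RR_MH = Σ(aᵢ·n₀ᵢ/nᵢ) / Σ(cᵢ·n₁ᵢ/nᵢ), with n₁ᵢ = aᵢ+bᵢ (exposed), n₀ᵢ = cᵢ+dᵢ (unexposed), nᵢ = n₁ᵢ+n₀ᵢ.
Stratum 1 (2010–2014): n₁ = 3396, n₀ = 798, n = 4194; a·n₀/n = 1804·798/4194 = 343.2504; c·n₁/n = 251·3396/4194 = 203.2418
Stratum 2 (2015–2019): n₁ = 528, n₀ = 3493, n = 4021; a·n₀/n = 194·3493/4021 = 168.5257; c·n₁/n = 762·528/4021 = 100.0587
RR_MH = (343.2504 + 168.5257) / (203.2418 + 100.0587) = 511.7761 / 303.3005 = 1.68736

1.687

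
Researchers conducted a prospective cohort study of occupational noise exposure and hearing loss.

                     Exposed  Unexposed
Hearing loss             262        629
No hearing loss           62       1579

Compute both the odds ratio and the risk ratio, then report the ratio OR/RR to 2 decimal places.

Reading the table with exposure as columns: a = 262 (Exposed, case), b = 62 (Exposed, non-case), c = 629 (Unexposed, case), d = 1579.
OR = (262·1579)/(62·629) = 413698/38998 = 10.60819
Risk in exposed = 262/324 = 0.80864; risk in unexposed = 629/2208 = 0.28487; RR = 2.83860
OR/RR = 10.60819 / 2.83860 = 3.73711
The outcome is not rare, so the OR lies further from 1 than the RR.

3.74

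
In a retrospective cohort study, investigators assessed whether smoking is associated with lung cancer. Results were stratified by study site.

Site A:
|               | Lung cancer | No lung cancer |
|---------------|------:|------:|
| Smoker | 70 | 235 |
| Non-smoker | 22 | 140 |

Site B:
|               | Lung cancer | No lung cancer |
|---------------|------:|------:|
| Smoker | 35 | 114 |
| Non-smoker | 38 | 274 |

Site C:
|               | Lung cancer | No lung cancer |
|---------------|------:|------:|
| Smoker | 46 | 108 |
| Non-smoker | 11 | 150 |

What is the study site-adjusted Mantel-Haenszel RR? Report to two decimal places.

2.23

RR_MH = Σ(aᵢ·n₀ᵢ/nᵢ) / Σ(cᵢ·n₁ᵢ/nᵢ), with n₁ᵢ = aᵢ+bᵢ (exposed), n₀ᵢ = cᵢ+dᵢ (unexposed), nᵢ = n₁ᵢ+n₀ᵢ.
Stratum 1 (Site A): n₁ = 305, n₀ = 162, n = 467; a·n₀/n = 70·162/467 = 24.2827; c·n₁/n = 22·305/467 = 14.3683
Stratum 2 (Site B): n₁ = 149, n₀ = 312, n = 461; a·n₀/n = 35·312/461 = 23.6876; c·n₁/n = 38·149/461 = 12.2820
Stratum 3 (Site C): n₁ = 154, n₀ = 161, n = 315; a·n₀/n = 46·161/315 = 23.5111; c·n₁/n = 11·154/315 = 5.3778
RR_MH = (24.2827 + 23.6876 + 23.5111) / (14.3683 + 12.2820 + 5.3778) = 71.4814 / 32.0281 = 2.23184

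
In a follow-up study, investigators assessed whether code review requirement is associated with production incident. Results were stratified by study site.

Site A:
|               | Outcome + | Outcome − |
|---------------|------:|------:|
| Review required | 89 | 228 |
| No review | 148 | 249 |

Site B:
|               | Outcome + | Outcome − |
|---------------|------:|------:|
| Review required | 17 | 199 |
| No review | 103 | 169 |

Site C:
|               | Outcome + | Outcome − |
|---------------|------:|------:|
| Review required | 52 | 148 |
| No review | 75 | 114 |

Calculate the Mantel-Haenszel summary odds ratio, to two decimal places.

OR_MH = Σ(aᵢdᵢ/nᵢ) / Σ(bᵢcᵢ/nᵢ), where nᵢ is the stratum total.
Stratum 1 (Site A): n = 714; a·d/n = 89·249/714 = 31.0378; b·c/n = 228·148/714 = 47.2605
Stratum 2 (Site B): n = 488; a·d/n = 17·169/488 = 5.8873; b·c/n = 199·103/488 = 42.0020
Stratum 3 (Site C): n = 389; a·d/n = 52·114/389 = 15.2391; b·c/n = 148·75/389 = 28.5347
OR_MH = (31.0378 + 5.8873 + 15.2391) / (47.2605 + 42.0020 + 28.5347) = 52.1642 / 117.7973 = 0.44283

0.44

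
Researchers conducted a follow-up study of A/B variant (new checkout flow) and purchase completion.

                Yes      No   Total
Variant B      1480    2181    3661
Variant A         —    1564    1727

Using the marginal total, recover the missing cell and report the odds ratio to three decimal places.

The missing cell is in the unexposed row: 1727 − 1564 = 163.
So a = 1480, b = 2181, c = 163, d = 1564.
OR = (a·d)/(b·c) = (1480 × 1564) / (2181 × 163) = 2314720 / 355503 = 6.51111

6.511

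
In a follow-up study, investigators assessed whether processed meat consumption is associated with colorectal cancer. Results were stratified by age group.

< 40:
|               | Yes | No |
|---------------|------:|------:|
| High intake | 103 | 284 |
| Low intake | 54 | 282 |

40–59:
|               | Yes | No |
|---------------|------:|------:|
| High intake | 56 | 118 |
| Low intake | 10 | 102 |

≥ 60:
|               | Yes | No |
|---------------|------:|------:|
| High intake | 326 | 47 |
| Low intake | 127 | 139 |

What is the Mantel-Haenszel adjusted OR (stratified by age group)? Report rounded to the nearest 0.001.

OR_MH = Σ(aᵢdᵢ/nᵢ) / Σ(bᵢcᵢ/nᵢ), where nᵢ is the stratum total.
Stratum 1 (< 40): n = 723; a·d/n = 103·282/723 = 40.1743; b·c/n = 284·54/723 = 21.2116
Stratum 2 (40–59): n = 286; a·d/n = 56·102/286 = 19.9720; b·c/n = 118·10/286 = 4.1259
Stratum 3 (≥ 60): n = 639; a·d/n = 326·139/639 = 70.9139; b·c/n = 47·127/639 = 9.3412
OR_MH = (40.1743 + 19.9720 + 70.9139) / (21.2116 + 4.1259 + 9.3412) = 131.0602 / 34.6787 = 3.77928

3.779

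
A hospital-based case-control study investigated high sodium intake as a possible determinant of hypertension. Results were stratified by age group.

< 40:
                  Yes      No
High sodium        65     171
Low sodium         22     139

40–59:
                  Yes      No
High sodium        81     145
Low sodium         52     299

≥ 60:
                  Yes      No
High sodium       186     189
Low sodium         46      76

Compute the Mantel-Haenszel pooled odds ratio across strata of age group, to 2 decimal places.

2.33

OR_MH = Σ(aᵢdᵢ/nᵢ) / Σ(bᵢcᵢ/nᵢ), where nᵢ is the stratum total.
Stratum 1 (< 40): n = 397; a·d/n = 65·139/397 = 22.7582; b·c/n = 171·22/397 = 9.4761
Stratum 2 (40–59): n = 577; a·d/n = 81·299/577 = 41.9740; b·c/n = 145·52/577 = 13.0676
Stratum 3 (≥ 60): n = 497; a·d/n = 186·76/497 = 28.4427; b·c/n = 189·46/497 = 17.4930
OR_MH = (22.7582 + 41.9740 + 28.4427) / (9.4761 + 13.0676 + 17.4930) = 93.1748 / 40.0366 = 2.32724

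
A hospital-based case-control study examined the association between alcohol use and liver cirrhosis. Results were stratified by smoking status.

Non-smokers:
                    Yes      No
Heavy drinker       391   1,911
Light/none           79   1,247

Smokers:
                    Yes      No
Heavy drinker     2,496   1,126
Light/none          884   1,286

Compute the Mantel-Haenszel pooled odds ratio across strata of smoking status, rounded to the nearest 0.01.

OR_MH = Σ(aᵢdᵢ/nᵢ) / Σ(bᵢcᵢ/nᵢ), where nᵢ is the stratum total.
Stratum 1 (Non-smokers): n = 3628; a·d/n = 391·1247/3628 = 134.3928; b·c/n = 1911·79/3628 = 41.6122
Stratum 2 (Smokers): n = 5792; a·d/n = 2496·1286/5792 = 554.1878; b·c/n = 1126·884/5792 = 171.8550
OR_MH = (134.3928 + 554.1878) / (41.6122 + 171.8550) = 688.5806 / 213.4672 = 3.22570

3.23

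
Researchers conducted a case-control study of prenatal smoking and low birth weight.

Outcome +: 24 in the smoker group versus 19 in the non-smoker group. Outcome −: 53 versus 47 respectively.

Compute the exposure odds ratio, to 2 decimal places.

From the description: a = 24, b = 53, c = 19, d = 47.
OR = (a·d)/(b·c) = (24 × 47) / (53 × 19) = 1128 / 1007 = 1.12016
The odds of low birth weight are about 1.12 times as high in the smoker group.

1.12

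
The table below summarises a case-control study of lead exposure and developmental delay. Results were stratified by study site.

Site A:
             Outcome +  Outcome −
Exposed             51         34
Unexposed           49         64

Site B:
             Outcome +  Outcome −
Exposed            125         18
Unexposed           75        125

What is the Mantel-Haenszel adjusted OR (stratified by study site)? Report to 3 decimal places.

OR_MH = Σ(aᵢdᵢ/nᵢ) / Σ(bᵢcᵢ/nᵢ), where nᵢ is the stratum total.
Stratum 1 (Site A): n = 198; a·d/n = 51·64/198 = 16.4848; b·c/n = 34·49/198 = 8.4141
Stratum 2 (Site B): n = 343; a·d/n = 125·125/343 = 45.5539; b·c/n = 18·75/343 = 3.9359
OR_MH = (16.4848 + 45.5539) / (8.4141 + 3.9359) = 62.0388 / 12.3500 = 5.02338

5.023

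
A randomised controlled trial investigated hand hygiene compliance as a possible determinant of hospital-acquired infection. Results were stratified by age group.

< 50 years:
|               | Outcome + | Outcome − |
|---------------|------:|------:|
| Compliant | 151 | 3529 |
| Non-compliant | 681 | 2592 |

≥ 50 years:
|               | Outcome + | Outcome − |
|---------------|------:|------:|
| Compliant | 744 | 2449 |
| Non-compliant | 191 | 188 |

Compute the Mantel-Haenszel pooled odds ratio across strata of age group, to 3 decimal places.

OR_MH = Σ(aᵢdᵢ/nᵢ) / Σ(bᵢcᵢ/nᵢ), where nᵢ is the stratum total.
Stratum 1 (< 50 years): n = 6953; a·d/n = 151·2592/6953 = 56.2911; b·c/n = 3529·681/6953 = 345.6420
Stratum 2 (≥ 50 years): n = 3572; a·d/n = 744·188/3572 = 39.1579; b·c/n = 2449·191/3572 = 130.9516
OR_MH = (56.2911 + 39.1579) / (345.6420 + 130.9516) = 95.4490 / 476.5936 = 0.20027

0.200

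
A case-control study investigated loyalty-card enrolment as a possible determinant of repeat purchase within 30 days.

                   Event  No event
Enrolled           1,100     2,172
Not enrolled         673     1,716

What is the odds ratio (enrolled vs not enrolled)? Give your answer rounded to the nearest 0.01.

Cells: a = 1100, b = 2172, c = 673, d = 1716.
OR = (a·d)/(b·c) = (1100 × 1716) / (2172 × 673) = 1887600 / 1461756 = 1.29132
The odds of repeat purchase within 30 days are about 1.29 times as high in the enrolled group.

1.29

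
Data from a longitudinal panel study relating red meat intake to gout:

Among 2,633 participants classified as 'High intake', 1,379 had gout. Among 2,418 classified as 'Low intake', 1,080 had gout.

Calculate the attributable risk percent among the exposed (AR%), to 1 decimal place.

From the description: a = 1379, b = 1254, c = 1080, d = 1338.
Risk in exposed = 1379/2633 = 0.52374; risk in unexposed = 1080/2418 = 0.44665.
RR = 0.52374/0.44665 = 1.17259
AR% = (RR − 1)/RR × 100 = (1.17259 − 1)/1.17259 × 100 = 14.7187%

14.7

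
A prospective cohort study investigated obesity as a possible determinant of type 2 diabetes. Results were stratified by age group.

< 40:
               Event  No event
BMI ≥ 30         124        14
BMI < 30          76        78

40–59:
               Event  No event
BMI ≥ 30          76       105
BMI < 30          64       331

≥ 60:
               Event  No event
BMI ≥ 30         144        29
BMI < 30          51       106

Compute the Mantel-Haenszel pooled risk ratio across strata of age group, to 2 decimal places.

2.25

RR_MH = Σ(aᵢ·n₀ᵢ/nᵢ) / Σ(cᵢ·n₁ᵢ/nᵢ), with n₁ᵢ = aᵢ+bᵢ (exposed), n₀ᵢ = cᵢ+dᵢ (unexposed), nᵢ = n₁ᵢ+n₀ᵢ.
Stratum 1 (< 40): n₁ = 138, n₀ = 154, n = 292; a·n₀/n = 124·154/292 = 65.3973; c·n₁/n = 76·138/292 = 35.9178
Stratum 2 (40–59): n₁ = 181, n₀ = 395, n = 576; a·n₀/n = 76·395/576 = 52.1181; c·n₁/n = 64·181/576 = 20.1111
Stratum 3 (≥ 60): n₁ = 173, n₀ = 157, n = 330; a·n₀/n = 144·157/330 = 68.5091; c·n₁/n = 51·173/330 = 26.7364
RR_MH = (65.3973 + 52.1181 + 68.5091) / (35.9178 + 20.1111 + 26.7364) = 186.0244 / 82.7653 = 2.24761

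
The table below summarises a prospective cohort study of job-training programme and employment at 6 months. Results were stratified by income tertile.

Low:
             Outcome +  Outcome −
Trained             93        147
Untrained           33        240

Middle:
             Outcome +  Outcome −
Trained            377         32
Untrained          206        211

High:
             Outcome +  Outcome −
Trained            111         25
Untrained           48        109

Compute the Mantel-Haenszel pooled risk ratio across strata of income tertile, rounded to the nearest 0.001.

RR_MH = Σ(aᵢ·n₀ᵢ/nᵢ) / Σ(cᵢ·n₁ᵢ/nᵢ), with n₁ᵢ = aᵢ+bᵢ (exposed), n₀ᵢ = cᵢ+dᵢ (unexposed), nᵢ = n₁ᵢ+n₀ᵢ.
Stratum 1 (Low): n₁ = 240, n₀ = 273, n = 513; a·n₀/n = 93·273/513 = 49.4912; c·n₁/n = 33·240/513 = 15.4386
Stratum 2 (Middle): n₁ = 409, n₀ = 417, n = 826; a·n₀/n = 377·417/826 = 190.3257; c·n₁/n = 206·409/826 = 102.0024
Stratum 3 (High): n₁ = 136, n₀ = 157, n = 293; a·n₀/n = 111·157/293 = 59.4778; c·n₁/n = 48·136/293 = 22.2799
RR_MH = (49.4912 + 190.3257 + 59.4778) / (15.4386 + 102.0024 + 22.2799) = 299.2947 / 139.7209 = 2.14209

2.142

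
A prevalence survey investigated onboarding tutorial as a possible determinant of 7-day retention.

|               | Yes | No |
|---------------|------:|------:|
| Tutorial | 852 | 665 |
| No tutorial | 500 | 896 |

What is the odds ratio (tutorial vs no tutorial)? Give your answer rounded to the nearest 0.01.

2.30

Cells: a = 852, b = 665, c = 500, d = 896.
OR = (a·d)/(b·c) = (852 × 896) / (665 × 500) = 763392 / 332500 = 2.29592
The odds of 7-day retention are about 2.30 times as high in the tutorial group.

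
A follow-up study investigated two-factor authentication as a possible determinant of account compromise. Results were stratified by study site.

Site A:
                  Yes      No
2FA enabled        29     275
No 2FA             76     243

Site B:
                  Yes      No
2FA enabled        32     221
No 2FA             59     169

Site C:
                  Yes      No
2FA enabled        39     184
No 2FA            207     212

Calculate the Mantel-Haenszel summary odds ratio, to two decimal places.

0.30

OR_MH = Σ(aᵢdᵢ/nᵢ) / Σ(bᵢcᵢ/nᵢ), where nᵢ is the stratum total.
Stratum 1 (Site A): n = 623; a·d/n = 29·243/623 = 11.3114; b·c/n = 275·76/623 = 33.5474
Stratum 2 (Site B): n = 481; a·d/n = 32·169/481 = 11.2432; b·c/n = 221·59/481 = 27.1081
Stratum 3 (Site C): n = 642; a·d/n = 39·212/642 = 12.8785; b·c/n = 184·207/642 = 59.3271
OR_MH = (11.3114 + 11.2432 + 12.8785) / (33.5474 + 27.1081 + 59.3271) = 35.4331 / 119.9826 = 0.29532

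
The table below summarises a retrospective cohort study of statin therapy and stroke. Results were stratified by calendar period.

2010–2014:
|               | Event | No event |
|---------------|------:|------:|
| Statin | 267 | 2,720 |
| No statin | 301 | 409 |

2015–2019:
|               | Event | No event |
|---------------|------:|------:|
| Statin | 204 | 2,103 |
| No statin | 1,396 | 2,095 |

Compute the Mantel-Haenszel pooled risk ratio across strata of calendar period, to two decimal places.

RR_MH = Σ(aᵢ·n₀ᵢ/nᵢ) / Σ(cᵢ·n₁ᵢ/nᵢ), with n₁ᵢ = aᵢ+bᵢ (exposed), n₀ᵢ = cᵢ+dᵢ (unexposed), nᵢ = n₁ᵢ+n₀ᵢ.
Stratum 1 (2010–2014): n₁ = 2987, n₀ = 710, n = 3697; a·n₀/n = 267·710/3697 = 51.2767; c·n₁/n = 301·2987/3697 = 243.1937
Stratum 2 (2015–2019): n₁ = 2307, n₀ = 3491, n = 5798; a·n₀/n = 204·3491/5798 = 122.8293; c·n₁/n = 1396·2307/5798 = 555.4626
RR_MH = (51.2767 + 122.8293) / (243.1937 + 555.4626) = 174.1060 / 798.6562 = 0.21800

0.22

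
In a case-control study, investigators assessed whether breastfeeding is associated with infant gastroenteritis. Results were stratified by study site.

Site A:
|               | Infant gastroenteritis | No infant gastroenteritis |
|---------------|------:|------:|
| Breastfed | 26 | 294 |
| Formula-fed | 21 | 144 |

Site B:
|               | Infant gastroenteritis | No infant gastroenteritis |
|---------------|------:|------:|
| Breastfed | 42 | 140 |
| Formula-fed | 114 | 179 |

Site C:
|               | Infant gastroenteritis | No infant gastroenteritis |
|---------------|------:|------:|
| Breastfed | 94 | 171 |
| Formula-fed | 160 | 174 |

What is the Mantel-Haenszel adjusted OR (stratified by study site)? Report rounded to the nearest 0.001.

0.553

OR_MH = Σ(aᵢdᵢ/nᵢ) / Σ(bᵢcᵢ/nᵢ), where nᵢ is the stratum total.
Stratum 1 (Site A): n = 485; a·d/n = 26·144/485 = 7.7196; b·c/n = 294·21/485 = 12.7299
Stratum 2 (Site B): n = 475; a·d/n = 42·179/475 = 15.8274; b·c/n = 140·114/475 = 33.6000
Stratum 3 (Site C): n = 599; a·d/n = 94·174/599 = 27.3055; b·c/n = 171·160/599 = 45.6761
OR_MH = (7.7196 + 15.8274 + 27.3055) / (12.7299 + 33.6000 + 45.6761) = 50.8525 / 92.0060 = 0.55271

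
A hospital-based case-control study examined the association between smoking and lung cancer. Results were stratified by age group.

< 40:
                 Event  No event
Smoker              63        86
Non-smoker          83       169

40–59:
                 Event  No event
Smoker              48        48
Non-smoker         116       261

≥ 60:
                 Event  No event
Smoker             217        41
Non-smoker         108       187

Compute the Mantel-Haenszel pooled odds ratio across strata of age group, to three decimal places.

OR_MH = Σ(aᵢdᵢ/nᵢ) / Σ(bᵢcᵢ/nᵢ), where nᵢ is the stratum total.
Stratum 1 (< 40): n = 401; a·d/n = 63·169/401 = 26.5511; b·c/n = 86·83/401 = 17.8005
Stratum 2 (40–59): n = 473; a·d/n = 48·261/473 = 26.4863; b·c/n = 48·116/473 = 11.7717
Stratum 3 (≥ 60): n = 553; a·d/n = 217·187/553 = 73.3797; b·c/n = 41·108/553 = 8.0072
OR_MH = (26.5511 + 26.4863 + 73.3797) / (17.8005 + 11.7717 + 8.0072) = 126.4171 / 37.5794 = 3.36400

3.364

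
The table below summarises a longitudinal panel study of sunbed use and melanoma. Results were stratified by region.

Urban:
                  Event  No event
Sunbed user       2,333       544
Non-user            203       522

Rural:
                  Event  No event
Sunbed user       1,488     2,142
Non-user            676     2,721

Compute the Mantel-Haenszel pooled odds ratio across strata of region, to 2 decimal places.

3.86

OR_MH = Σ(aᵢdᵢ/nᵢ) / Σ(bᵢcᵢ/nᵢ), where nᵢ is the stratum total.
Stratum 1 (Urban): n = 3602; a·d/n = 2333·522/3602 = 338.0972; b·c/n = 544·203/3602 = 30.6585
Stratum 2 (Rural): n = 7027; a·d/n = 1488·2721/7027 = 576.1844; b·c/n = 2142·676/7027 = 206.0612
OR_MH = (338.0972 + 576.1844) / (30.6585 + 206.0612) = 914.2816 / 236.7197 = 3.86230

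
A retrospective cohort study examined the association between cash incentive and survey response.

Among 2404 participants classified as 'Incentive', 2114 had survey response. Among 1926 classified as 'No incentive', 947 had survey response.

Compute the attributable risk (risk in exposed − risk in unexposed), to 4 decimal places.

0.3877

From the description: a = 2114, b = 290, c = 947, d = 979.
Risk in exposed = 2114/2404 = 0.879368; risk in unexposed = 947/1926 = 0.491693.
Risk difference = 0.879368 − 0.491693 = 0.387675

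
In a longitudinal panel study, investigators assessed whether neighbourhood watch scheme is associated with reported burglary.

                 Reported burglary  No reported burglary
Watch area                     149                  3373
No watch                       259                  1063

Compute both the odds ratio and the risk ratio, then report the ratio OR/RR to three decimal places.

Cells: a = 149, b = 3373, c = 259, d = 1063.
OR = (149·1063)/(3373·259) = 158387/873607 = 0.18130
Risk in exposed = 149/3522 = 0.04231; risk in unexposed = 259/1322 = 0.19592; RR = 0.21594
OR/RR = 0.18130 / 0.21594 = 0.83960
The outcome is not rare, so the OR lies further from 1 than the RR.

0.840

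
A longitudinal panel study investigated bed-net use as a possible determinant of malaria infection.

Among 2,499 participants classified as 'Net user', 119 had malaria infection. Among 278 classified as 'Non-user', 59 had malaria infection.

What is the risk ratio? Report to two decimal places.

From the description: a = 119, b = 2380, c = 59, d = 219.
Risk in exposed = 119/2499 = 0.04762; risk in unexposed = 59/278 = 0.21223.
RR = 0.04762 / 0.21223 = 0.22437
The risk is 78% lower among the exposed than among the unexposed.

0.22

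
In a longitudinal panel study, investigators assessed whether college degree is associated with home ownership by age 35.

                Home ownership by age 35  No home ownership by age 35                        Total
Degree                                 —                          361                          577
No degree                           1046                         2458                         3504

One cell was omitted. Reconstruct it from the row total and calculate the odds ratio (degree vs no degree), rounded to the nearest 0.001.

1.406

The missing cell is in the exposed row: 577 − 361 = 216.
So a = 216, b = 361, c = 1046, d = 2458.
OR = (a·d)/(b·c) = (216 × 2458) / (361 × 1046) = 530928 / 377606 = 1.40604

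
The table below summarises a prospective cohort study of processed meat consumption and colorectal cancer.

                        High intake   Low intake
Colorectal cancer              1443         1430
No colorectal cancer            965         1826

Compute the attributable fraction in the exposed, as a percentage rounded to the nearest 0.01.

26.71

Reading the table with exposure as columns: a = 1443 (High intake, case), b = 965 (High intake, non-case), c = 1430 (Low intake, case), d = 1826.
Risk in exposed = 1443/2408 = 0.59925; risk in unexposed = 1430/3256 = 0.43919.
RR = 0.59925/0.43919 = 1.36445
AR% = (RR − 1)/RR × 100 = (1.36445 − 1)/1.36445 × 100 = 26.7105%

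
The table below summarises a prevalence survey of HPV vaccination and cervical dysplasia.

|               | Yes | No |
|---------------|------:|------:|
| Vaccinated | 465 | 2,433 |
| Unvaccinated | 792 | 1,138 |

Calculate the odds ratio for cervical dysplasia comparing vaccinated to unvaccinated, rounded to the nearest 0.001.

Cells: a = 465, b = 2433, c = 792, d = 1138.
OR = (a·d)/(b·c) = (465 × 1138) / (2433 × 792) = 529170 / 1926936 = 0.27462
Exposure is associated with lower odds of cervical dysplasia (OR = 0.27 < 1).

0.275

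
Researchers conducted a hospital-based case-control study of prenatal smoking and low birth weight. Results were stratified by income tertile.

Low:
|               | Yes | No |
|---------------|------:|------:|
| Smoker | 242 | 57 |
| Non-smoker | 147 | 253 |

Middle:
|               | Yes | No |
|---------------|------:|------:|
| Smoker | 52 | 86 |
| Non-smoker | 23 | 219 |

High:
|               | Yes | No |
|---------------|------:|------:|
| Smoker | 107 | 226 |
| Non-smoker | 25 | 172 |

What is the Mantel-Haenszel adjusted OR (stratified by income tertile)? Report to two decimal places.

5.47

OR_MH = Σ(aᵢdᵢ/nᵢ) / Σ(bᵢcᵢ/nᵢ), where nᵢ is the stratum total.
Stratum 1 (Low): n = 699; a·d/n = 242·253/699 = 87.5908; b·c/n = 57·147/699 = 11.9871
Stratum 2 (Middle): n = 380; a·d/n = 52·219/380 = 29.9684; b·c/n = 86·23/380 = 5.2053
Stratum 3 (High): n = 530; a·d/n = 107·172/530 = 34.7245; b·c/n = 226·25/530 = 10.6604
OR_MH = (87.5908 + 29.9684 + 34.7245) / (11.9871 + 5.2053 + 10.6604) = 152.2838 / 27.8528 = 5.46746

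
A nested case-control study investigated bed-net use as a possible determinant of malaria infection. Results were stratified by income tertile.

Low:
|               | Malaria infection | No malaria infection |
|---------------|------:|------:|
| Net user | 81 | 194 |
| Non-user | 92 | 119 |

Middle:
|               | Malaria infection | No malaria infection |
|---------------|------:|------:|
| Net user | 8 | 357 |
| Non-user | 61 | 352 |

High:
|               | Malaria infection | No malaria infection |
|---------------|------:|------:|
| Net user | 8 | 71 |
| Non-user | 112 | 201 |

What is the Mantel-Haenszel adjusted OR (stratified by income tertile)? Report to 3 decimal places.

0.324

OR_MH = Σ(aᵢdᵢ/nᵢ) / Σ(bᵢcᵢ/nᵢ), where nᵢ is the stratum total.
Stratum 1 (Low): n = 486; a·d/n = 81·119/486 = 19.8333; b·c/n = 194·92/486 = 36.7243
Stratum 2 (Middle): n = 778; a·d/n = 8·352/778 = 3.6195; b·c/n = 357·61/778 = 27.9910
Stratum 3 (High): n = 392; a·d/n = 8·201/392 = 4.1020; b·c/n = 71·112/392 = 20.2857
OR_MH = (19.8333 + 3.6195 + 4.1020) / (36.7243 + 27.9910 + 20.2857) = 27.5549 / 85.0010 = 0.32417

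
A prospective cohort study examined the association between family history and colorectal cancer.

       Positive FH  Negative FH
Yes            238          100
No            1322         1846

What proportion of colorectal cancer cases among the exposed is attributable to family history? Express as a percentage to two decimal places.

66.32

Reading the table with exposure as columns: a = 238 (Positive FH, case), b = 1322 (Positive FH, non-case), c = 100 (Negative FH, case), d = 1846.
Risk in exposed = 238/1560 = 0.15256; risk in unexposed = 100/1946 = 0.05139.
RR = 0.15256/0.05139 = 2.96890
AR% = (RR − 1)/RR × 100 = (2.96890 − 1)/2.96890 × 100 = 66.3175%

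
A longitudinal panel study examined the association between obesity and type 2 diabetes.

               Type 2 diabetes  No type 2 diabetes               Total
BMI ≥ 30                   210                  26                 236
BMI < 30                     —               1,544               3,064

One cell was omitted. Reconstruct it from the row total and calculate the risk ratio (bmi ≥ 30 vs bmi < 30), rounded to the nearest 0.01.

The missing cell is in the unexposed row: 3064 − 1544 = 1520.
So a = 210, b = 26, c = 1520, d = 1544.
RR = [a/(a+b)] / [c/(c+d)] = (210/236) / (1520/3064) = 0.88983/0.49608 = 1.79371

1.79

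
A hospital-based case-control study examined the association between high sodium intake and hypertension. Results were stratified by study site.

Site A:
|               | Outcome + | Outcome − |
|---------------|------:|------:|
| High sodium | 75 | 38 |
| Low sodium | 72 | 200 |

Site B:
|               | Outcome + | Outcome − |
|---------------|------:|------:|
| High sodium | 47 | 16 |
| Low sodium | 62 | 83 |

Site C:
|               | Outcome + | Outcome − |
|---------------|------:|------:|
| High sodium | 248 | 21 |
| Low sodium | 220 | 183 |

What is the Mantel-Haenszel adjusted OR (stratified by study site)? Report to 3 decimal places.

6.680

OR_MH = Σ(aᵢdᵢ/nᵢ) / Σ(bᵢcᵢ/nᵢ), where nᵢ is the stratum total.
Stratum 1 (Site A): n = 385; a·d/n = 75·200/385 = 38.9610; b·c/n = 38·72/385 = 7.1065
Stratum 2 (Site B): n = 208; a·d/n = 47·83/208 = 18.7548; b·c/n = 16·62/208 = 4.7692
Stratum 3 (Site C): n = 672; a·d/n = 248·183/672 = 67.5357; b·c/n = 21·220/672 = 6.8750
OR_MH = (38.9610 + 18.7548 + 67.5357) / (7.1065 + 4.7692 + 6.8750) = 125.2516 / 18.7507 = 6.67983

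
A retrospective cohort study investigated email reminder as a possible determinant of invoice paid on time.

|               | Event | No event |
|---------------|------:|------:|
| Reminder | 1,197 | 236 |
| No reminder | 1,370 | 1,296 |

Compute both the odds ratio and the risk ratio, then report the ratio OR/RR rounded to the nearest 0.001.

2.952

Cells: a = 1197, b = 236, c = 1370, d = 1296.
OR = (1197·1296)/(236·1370) = 1551312/323320 = 4.79807
Risk in exposed = 1197/1433 = 0.83531; risk in unexposed = 1370/2666 = 0.51388; RR = 1.62550
OR/RR = 4.79807 / 1.62550 = 2.95175
The outcome is not rare, so the OR lies further from 1 than the RR.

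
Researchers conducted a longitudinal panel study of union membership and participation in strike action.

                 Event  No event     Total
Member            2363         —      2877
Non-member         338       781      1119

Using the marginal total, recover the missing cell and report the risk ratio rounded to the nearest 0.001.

2.719

The missing cell is in the exposed row: 2877 − 2363 = 514.
So a = 2363, b = 514, c = 338, d = 781.
RR = [a/(a+b)] / [c/(c+d)] = (2363/2877) / (338/1119) = 0.82134/0.30206 = 2.71918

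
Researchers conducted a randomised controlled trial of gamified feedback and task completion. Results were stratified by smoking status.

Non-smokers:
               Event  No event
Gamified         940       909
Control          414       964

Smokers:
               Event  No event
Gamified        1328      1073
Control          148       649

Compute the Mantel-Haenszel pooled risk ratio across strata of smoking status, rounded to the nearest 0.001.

RR_MH = Σ(aᵢ·n₀ᵢ/nᵢ) / Σ(cᵢ·n₁ᵢ/nᵢ), with n₁ᵢ = aᵢ+bᵢ (exposed), n₀ᵢ = cᵢ+dᵢ (unexposed), nᵢ = n₁ᵢ+n₀ᵢ.
Stratum 1 (Non-smokers): n₁ = 1849, n₀ = 1378, n = 3227; a·n₀/n = 940·1378/3227 = 401.4007; c·n₁/n = 414·1849/3227 = 237.2129
Stratum 2 (Smokers): n₁ = 2401, n₀ = 797, n = 3198; a·n₀/n = 1328·797/3198 = 330.9619; c·n₁/n = 148·2401/3198 = 111.1157
RR_MH = (401.4007 + 330.9619) / (237.2129 + 111.1157) = 732.3625 / 348.3286 = 2.10250

2.103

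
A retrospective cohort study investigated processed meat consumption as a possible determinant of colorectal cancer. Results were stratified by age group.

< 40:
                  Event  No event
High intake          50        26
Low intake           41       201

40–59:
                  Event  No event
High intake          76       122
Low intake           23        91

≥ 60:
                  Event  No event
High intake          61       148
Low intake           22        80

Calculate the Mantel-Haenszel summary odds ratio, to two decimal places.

OR_MH = Σ(aᵢdᵢ/nᵢ) / Σ(bᵢcᵢ/nᵢ), where nᵢ is the stratum total.
Stratum 1 (< 40): n = 318; a·d/n = 50·201/318 = 31.6038; b·c/n = 26·41/318 = 3.3522
Stratum 2 (40–59): n = 312; a·d/n = 76·91/312 = 22.1667; b·c/n = 122·23/312 = 8.9936
Stratum 3 (≥ 60): n = 311; a·d/n = 61·80/311 = 15.6913; b·c/n = 148·22/311 = 10.4695
OR_MH = (31.6038 + 22.1667 + 15.6913) / (3.3522 + 8.9936 + 10.4695) = 69.4618 / 22.8152 = 3.04453

3.04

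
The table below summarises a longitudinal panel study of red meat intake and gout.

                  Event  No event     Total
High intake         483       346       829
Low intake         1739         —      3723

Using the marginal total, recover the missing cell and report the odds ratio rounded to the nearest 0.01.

The missing cell is in the unexposed row: 3723 − 1739 = 1984.
So a = 483, b = 346, c = 1739, d = 1984.
OR = (a·d)/(b·c) = (483 × 1984) / (346 × 1739) = 958272 / 601694 = 1.59262

1.59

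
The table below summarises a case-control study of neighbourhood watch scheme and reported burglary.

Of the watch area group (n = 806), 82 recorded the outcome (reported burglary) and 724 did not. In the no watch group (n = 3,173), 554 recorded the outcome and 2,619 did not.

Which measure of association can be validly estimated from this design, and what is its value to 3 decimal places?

From the description: a = 82, b = 724, c = 554, d = 2619.
This is a case-control study: participants were sampled on outcome status, so risks in the source population cannot be estimated directly — relative risk is not valid here. The odds ratio is the appropriate measure.
OR = (a·d)/(b·c) = (82 × 2619) / (724 × 554) = 214758 / 401096 = 0.53543

0.535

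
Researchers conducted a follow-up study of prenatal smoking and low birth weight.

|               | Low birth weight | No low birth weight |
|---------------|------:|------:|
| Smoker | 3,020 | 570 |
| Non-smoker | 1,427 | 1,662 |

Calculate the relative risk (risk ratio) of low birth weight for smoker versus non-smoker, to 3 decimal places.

1.821

Cells: a = 3020, b = 570, c = 1427, d = 1662.
Risk in exposed = 3020/3590 = 0.84123; risk in unexposed = 1427/3089 = 0.46196.
RR = 0.84123 / 0.46196 = 1.82099
The risk among the exposed is 1.82 times that among the unexposed.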